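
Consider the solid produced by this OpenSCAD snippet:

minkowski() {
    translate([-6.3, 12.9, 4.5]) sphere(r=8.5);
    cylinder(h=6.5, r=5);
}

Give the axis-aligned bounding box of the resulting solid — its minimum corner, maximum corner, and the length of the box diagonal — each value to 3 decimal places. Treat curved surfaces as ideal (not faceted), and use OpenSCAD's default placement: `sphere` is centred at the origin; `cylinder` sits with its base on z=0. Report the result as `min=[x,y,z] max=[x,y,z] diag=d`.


min=[-19.800,-0.600,-4.000] max=[7.200,26.400,19.500] diag=44.836

A = translate([-6.3, 12.9, 4.5]) sphere(r=8.5) → bbox [-14.8,4.4,-4] .. [2.2,21.4,13]
B = cylinder(h=6.5, r=5) → bbox [-5,-5,0] .. [5,5,6.5]
lo = A.lo+B.lo = [-14.8-5, 4.4-5, -4+0] = [-19.800,-0.600,-4.000]
hi = A.hi+B.hi = [2.2+5, 21.4+5, 13+6.5] = [7.200,26.400,19.500]
diag = √(27²+27²+23.5²) = √2010.25 = 44.836


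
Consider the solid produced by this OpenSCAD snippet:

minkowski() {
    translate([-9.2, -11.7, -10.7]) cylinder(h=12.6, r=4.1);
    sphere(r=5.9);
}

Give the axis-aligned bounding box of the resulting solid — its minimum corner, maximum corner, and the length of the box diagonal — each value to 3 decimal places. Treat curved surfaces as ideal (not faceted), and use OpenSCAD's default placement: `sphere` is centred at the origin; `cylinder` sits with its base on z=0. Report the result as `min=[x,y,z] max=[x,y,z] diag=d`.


min=[-19.200,-21.700,-16.600] max=[0.800,-1.700,7.800] diag=37.355

A = translate([-9.2, -11.7, -10.7]) cylinder(h=12.6, r=4.1) → bbox [-13.3,-15.8,-10.7] .. [-5.1,-7.6,1.9]
B = sphere(r=5.9) → bbox [-5.9,-5.9,-5.9] .. [5.9,5.9,5.9]
lo = A.lo+B.lo = [-13.3-5.9, -15.8-5.9, -10.7-5.9] = [-19.200,-21.700,-16.600]
hi = A.hi+B.hi = [-5.1+5.9, -7.6+5.9, 1.9+5.9] = [0.800,-1.700,7.800]
diag = √(20²+20²+24.4²) = √1395.36 = 37.355


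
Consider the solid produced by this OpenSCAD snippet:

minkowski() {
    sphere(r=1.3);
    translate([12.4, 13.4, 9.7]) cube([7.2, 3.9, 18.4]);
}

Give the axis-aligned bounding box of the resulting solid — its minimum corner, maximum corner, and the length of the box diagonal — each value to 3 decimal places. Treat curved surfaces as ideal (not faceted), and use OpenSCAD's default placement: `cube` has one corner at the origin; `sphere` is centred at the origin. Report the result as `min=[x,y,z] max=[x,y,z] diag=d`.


A = translate([12.4, 13.4, 9.7]) cube([7.2, 3.9, 18.4]) → bbox [12.4,13.4,9.7] .. [19.6,17.3,28.1]
B = sphere(r=1.3) → bbox [-1.3,-1.3,-1.3] .. [1.3,1.3,1.3]
lo = A.lo+B.lo = [12.4-1.3, 13.4-1.3, 9.7-1.3] = [11.100,12.100,8.400]
hi = A.hi+B.hi = [19.6+1.3, 17.3+1.3, 28.1+1.3] = [20.900,18.600,29.400]
diag = √(9.8²+6.5²+21²) = √579.29 = 24.068

min=[11.100,12.100,8.400] max=[20.900,18.600,29.400] diag=24.068


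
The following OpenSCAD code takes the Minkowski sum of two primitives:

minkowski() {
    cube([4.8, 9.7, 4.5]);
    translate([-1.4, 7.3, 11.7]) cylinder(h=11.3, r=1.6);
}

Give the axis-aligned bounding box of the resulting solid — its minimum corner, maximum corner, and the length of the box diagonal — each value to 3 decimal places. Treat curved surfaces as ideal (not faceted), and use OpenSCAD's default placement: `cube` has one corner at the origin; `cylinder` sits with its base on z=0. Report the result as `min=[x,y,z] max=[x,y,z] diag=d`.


A = translate([-1.4, 7.3, 11.7]) cylinder(h=11.3, r=1.6) → bbox [-3,5.7,11.7] .. [0.2,8.9,23]
B = cube([4.8, 9.7, 4.5]) → bbox [0,0,0] .. [4.8,9.7,4.5]
lo = A.lo+B.lo = [-3+0, 5.7+0, 11.7+0] = [-3.000,5.700,11.700]
hi = A.hi+B.hi = [0.2+4.8, 8.9+9.7, 23+4.5] = [5.000,18.600,27.500]
diag = √(8²+12.9²+15.8²) = √480.05 = 21.910

min=[-3.000,5.700,11.700] max=[5.000,18.600,27.500] diag=21.910


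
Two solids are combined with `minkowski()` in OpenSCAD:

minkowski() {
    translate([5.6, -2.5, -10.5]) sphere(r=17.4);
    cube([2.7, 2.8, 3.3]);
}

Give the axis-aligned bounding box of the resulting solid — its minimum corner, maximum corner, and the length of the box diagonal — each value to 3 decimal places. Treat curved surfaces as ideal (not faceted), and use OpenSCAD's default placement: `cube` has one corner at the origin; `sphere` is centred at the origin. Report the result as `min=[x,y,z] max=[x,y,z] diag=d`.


A = translate([5.6, -2.5, -10.5]) sphere(r=17.4) → bbox [-11.8,-19.9,-27.9] .. [23,14.9,6.9]
B = cube([2.7, 2.8, 3.3]) → bbox [0,0,0] .. [2.7,2.8,3.3]
lo = A.lo+B.lo = [-11.8+0, -19.9+0, -27.9+0] = [-11.800,-19.900,-27.900]
hi = A.hi+B.hi = [23+2.7, 14.9+2.8, 6.9+3.3] = [25.700,17.700,10.200]
diag = √(37.5²+37.6²+38.1²) = √4271.62 = 65.358

min=[-11.800,-19.900,-27.900] max=[25.700,17.700,10.200] diag=65.358


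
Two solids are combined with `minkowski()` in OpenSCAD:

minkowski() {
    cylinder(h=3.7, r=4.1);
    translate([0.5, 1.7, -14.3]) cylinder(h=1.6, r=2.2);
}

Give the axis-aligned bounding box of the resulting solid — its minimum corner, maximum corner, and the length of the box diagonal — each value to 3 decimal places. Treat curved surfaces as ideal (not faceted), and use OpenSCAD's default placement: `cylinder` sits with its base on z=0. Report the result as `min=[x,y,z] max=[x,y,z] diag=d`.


A = translate([0.5, 1.7, -14.3]) cylinder(h=1.6, r=2.2) → bbox [-1.7,-0.5,-14.3] .. [2.7,3.9,-12.7]
B = cylinder(h=3.7, r=4.1) → bbox [-4.1,-4.1,0] .. [4.1,4.1,3.7]
lo = A.lo+B.lo = [-1.7-4.1, -0.5-4.1, -14.3+0] = [-5.800,-4.600,-14.300]
hi = A.hi+B.hi = [2.7+4.1, 3.9+4.1, -12.7+3.7] = [6.800,8.000,-9.000]
diag = √(12.6²+12.6²+5.3²) = √345.61 = 18.591

min=[-5.800,-4.600,-14.300] max=[6.800,8.000,-9.000] diag=18.591


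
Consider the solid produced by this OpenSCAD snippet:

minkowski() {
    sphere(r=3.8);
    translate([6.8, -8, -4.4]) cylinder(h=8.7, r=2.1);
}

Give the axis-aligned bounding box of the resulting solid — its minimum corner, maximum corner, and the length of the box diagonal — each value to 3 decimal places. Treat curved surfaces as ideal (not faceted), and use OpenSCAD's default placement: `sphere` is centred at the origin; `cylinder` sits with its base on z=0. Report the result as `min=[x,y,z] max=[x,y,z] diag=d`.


min=[0.900,-13.900,-8.200] max=[12.700,-2.100,8.100] diag=23.327

A = translate([6.8, -8, -4.4]) cylinder(h=8.7, r=2.1) → bbox [4.7,-10.1,-4.4] .. [8.9,-5.9,4.3]
B = sphere(r=3.8) → bbox [-3.8,-3.8,-3.8] .. [3.8,3.8,3.8]
lo = A.lo+B.lo = [4.7-3.8, -10.1-3.8, -4.4-3.8] = [0.900,-13.900,-8.200]
hi = A.hi+B.hi = [8.9+3.8, -5.9+3.8, 4.3+3.8] = [12.700,-2.100,8.100]
diag = √(11.8²+11.8²+16.3²) = √544.17 = 23.327


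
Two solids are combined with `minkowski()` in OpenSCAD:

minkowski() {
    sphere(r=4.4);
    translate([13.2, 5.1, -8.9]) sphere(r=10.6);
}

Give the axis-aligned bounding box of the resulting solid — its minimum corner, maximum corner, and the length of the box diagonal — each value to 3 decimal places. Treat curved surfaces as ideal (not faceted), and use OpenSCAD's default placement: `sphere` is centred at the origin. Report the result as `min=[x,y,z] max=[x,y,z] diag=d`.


min=[-1.800,-9.900,-23.900] max=[28.200,20.100,6.100] diag=51.962

A = translate([13.2, 5.1, -8.9]) sphere(r=10.6) → bbox [2.6,-5.5,-19.5] .. [23.8,15.7,1.7]
B = sphere(r=4.4) → bbox [-4.4,-4.4,-4.4] .. [4.4,4.4,4.4]
lo = A.lo+B.lo = [2.6-4.4, -5.5-4.4, -19.5-4.4] = [-1.800,-9.900,-23.900]
hi = A.hi+B.hi = [23.8+4.4, 15.7+4.4, 1.7+4.4] = [28.200,20.100,6.100]
diag = √(30²+30²+30²) = √2700 = 51.962


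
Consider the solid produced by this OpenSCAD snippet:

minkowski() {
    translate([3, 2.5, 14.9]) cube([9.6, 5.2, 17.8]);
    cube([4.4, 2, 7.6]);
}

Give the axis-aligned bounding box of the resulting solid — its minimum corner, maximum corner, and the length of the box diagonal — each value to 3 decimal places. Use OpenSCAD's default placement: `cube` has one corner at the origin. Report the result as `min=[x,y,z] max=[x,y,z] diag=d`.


min=[3.000,2.500,14.900] max=[17.000,9.700,40.300] diag=29.883

A = translate([3, 2.5, 14.9]) cube([9.6, 5.2, 17.8]) → bbox [3,2.5,14.9] .. [12.6,7.7,32.7]
B = cube([4.4, 2, 7.6]) → bbox [0,0,0] .. [4.4,2,7.6]
lo = A.lo+B.lo = [3+0, 2.5+0, 14.9+0] = [3.000,2.500,14.900]
hi = A.hi+B.hi = [12.6+4.4, 7.7+2, 32.7+7.6] = [17.000,9.700,40.300]
diag = √(14²+7.2²+25.4²) = √893 = 29.883


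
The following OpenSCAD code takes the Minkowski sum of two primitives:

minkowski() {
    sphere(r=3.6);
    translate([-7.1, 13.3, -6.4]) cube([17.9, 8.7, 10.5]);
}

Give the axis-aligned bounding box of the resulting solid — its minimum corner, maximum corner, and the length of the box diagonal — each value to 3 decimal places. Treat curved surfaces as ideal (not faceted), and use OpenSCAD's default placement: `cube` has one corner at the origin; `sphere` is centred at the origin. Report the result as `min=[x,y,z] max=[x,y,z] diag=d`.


A = translate([-7.1, 13.3, -6.4]) cube([17.9, 8.7, 10.5]) → bbox [-7.1,13.3,-6.4] .. [10.8,22,4.1]
B = sphere(r=3.6) → bbox [-3.6,-3.6,-3.6] .. [3.6,3.6,3.6]
lo = A.lo+B.lo = [-7.1-3.6, 13.3-3.6, -6.4-3.6] = [-10.700,9.700,-10.000]
hi = A.hi+B.hi = [10.8+3.6, 22+3.6, 4.1+3.6] = [14.400,25.600,7.700]
diag = √(25.1²+15.9²+17.7²) = √1196.11 = 34.585

min=[-10.700,9.700,-10.000] max=[14.400,25.600,7.700] diag=34.585


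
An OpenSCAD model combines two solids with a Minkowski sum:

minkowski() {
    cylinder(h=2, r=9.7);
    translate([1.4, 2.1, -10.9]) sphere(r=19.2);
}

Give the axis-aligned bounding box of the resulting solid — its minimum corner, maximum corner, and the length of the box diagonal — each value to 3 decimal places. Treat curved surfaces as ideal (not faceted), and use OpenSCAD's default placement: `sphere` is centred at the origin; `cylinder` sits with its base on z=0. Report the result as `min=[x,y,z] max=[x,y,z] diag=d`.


A = translate([1.4, 2.1, -10.9]) sphere(r=19.2) → bbox [-17.8,-17.1,-30.1] .. [20.6,21.3,8.3]
B = cylinder(h=2, r=9.7) → bbox [-9.7,-9.7,0] .. [9.7,9.7,2]
lo = A.lo+B.lo = [-17.8-9.7, -17.1-9.7, -30.1+0] = [-27.500,-26.800,-30.100]
hi = A.hi+B.hi = [20.6+9.7, 21.3+9.7, 8.3+2] = [30.300,31.000,10.300]
diag = √(57.8²+57.8²+40.4²) = √8313.84 = 91.180

min=[-27.500,-26.800,-30.100] max=[30.300,31.000,10.300] diag=91.180


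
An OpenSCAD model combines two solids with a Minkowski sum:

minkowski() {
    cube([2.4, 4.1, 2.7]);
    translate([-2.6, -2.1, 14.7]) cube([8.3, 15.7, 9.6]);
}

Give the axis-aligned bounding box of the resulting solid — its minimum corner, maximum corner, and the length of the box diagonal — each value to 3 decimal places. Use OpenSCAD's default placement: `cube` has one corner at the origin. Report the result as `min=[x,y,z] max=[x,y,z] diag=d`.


A = translate([-2.6, -2.1, 14.7]) cube([8.3, 15.7, 9.6]) → bbox [-2.6,-2.1,14.7] .. [5.7,13.6,24.3]
B = cube([2.4, 4.1, 2.7]) → bbox [0,0,0] .. [2.4,4.1,2.7]
lo = A.lo+B.lo = [-2.6+0, -2.1+0, 14.7+0] = [-2.600,-2.100,14.700]
hi = A.hi+B.hi = [5.7+2.4, 13.6+4.1, 24.3+2.7] = [8.100,17.700,27.000]
diag = √(10.7²+19.8²+12.3²) = √657.82 = 25.648

min=[-2.600,-2.100,14.700] max=[8.100,17.700,27.000] diag=25.648


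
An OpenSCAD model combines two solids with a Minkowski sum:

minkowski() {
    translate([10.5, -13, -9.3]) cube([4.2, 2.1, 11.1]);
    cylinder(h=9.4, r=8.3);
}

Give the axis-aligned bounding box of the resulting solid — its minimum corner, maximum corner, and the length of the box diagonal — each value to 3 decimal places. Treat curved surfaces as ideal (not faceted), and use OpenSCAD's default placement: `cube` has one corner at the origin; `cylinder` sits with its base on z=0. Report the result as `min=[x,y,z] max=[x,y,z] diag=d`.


min=[2.200,-21.300,-9.300] max=[23.000,-2.600,11.200] diag=34.678

A = translate([10.5, -13, -9.3]) cube([4.2, 2.1, 11.1]) → bbox [10.5,-13,-9.3] .. [14.7,-10.9,1.8]
B = cylinder(h=9.4, r=8.3) → bbox [-8.3,-8.3,0] .. [8.3,8.3,9.4]
lo = A.lo+B.lo = [10.5-8.3, -13-8.3, -9.3+0] = [2.200,-21.300,-9.300]
hi = A.hi+B.hi = [14.7+8.3, -10.9+8.3, 1.8+9.4] = [23.000,-2.600,11.200]
diag = √(20.8²+18.7²+20.5²) = √1202.58 = 34.678


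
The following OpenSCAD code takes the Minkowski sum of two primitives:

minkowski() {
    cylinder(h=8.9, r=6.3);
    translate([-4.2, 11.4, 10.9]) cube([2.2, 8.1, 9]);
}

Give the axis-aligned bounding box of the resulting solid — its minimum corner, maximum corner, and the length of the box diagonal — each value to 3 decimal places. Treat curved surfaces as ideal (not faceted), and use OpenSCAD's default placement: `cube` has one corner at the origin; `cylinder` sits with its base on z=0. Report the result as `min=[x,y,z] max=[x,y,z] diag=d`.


min=[-10.500,5.100,10.900] max=[4.300,25.800,28.800] diag=31.112

A = translate([-4.2, 11.4, 10.9]) cube([2.2, 8.1, 9]) → bbox [-4.2,11.4,10.9] .. [-2,19.5,19.9]
B = cylinder(h=8.9, r=6.3) → bbox [-6.3,-6.3,0] .. [6.3,6.3,8.9]
lo = A.lo+B.lo = [-4.2-6.3, 11.4-6.3, 10.9+0] = [-10.500,5.100,10.900]
hi = A.hi+B.hi = [-2+6.3, 19.5+6.3, 19.9+8.9] = [4.300,25.800,28.800]
diag = √(14.8²+20.7²+17.9²) = √967.94 = 31.112


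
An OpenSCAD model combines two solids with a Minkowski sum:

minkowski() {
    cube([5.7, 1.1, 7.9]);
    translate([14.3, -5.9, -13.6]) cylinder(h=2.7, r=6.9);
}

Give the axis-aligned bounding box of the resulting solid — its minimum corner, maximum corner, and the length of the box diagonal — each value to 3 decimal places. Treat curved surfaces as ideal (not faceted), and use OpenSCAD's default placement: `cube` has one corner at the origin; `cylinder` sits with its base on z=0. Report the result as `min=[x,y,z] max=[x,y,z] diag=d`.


A = translate([14.3, -5.9, -13.6]) cylinder(h=2.7, r=6.9) → bbox [7.4,-12.8,-13.6] .. [21.2,1,-10.9]
B = cube([5.7, 1.1, 7.9]) → bbox [0,0,0] .. [5.7,1.1,7.9]
lo = A.lo+B.lo = [7.4+0, -12.8+0, -13.6+0] = [7.400,-12.800,-13.600]
hi = A.hi+B.hi = [21.2+5.7, 1+1.1, -10.9+7.9] = [26.900,2.100,-3.000]
diag = √(19.5²+14.9²+10.6²) = √714.62 = 26.732

min=[7.400,-12.800,-13.600] max=[26.900,2.100,-3.000] diag=26.732


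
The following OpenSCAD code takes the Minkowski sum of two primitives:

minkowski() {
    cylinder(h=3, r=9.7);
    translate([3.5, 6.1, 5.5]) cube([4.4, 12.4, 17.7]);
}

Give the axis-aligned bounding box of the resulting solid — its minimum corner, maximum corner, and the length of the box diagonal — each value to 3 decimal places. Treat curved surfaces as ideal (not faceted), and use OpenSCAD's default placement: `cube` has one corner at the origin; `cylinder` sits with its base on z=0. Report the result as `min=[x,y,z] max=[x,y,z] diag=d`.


A = translate([3.5, 6.1, 5.5]) cube([4.4, 12.4, 17.7]) → bbox [3.5,6.1,5.5] .. [7.9,18.5,23.2]
B = cylinder(h=3, r=9.7) → bbox [-9.7,-9.7,0] .. [9.7,9.7,3]
lo = A.lo+B.lo = [3.5-9.7, 6.1-9.7, 5.5+0] = [-6.200,-3.600,5.500]
hi = A.hi+B.hi = [7.9+9.7, 18.5+9.7, 23.2+3] = [17.600,28.200,26.200]
diag = √(23.8²+31.8²+20.7²) = √2006.17 = 44.790

min=[-6.200,-3.600,5.500] max=[17.600,28.200,26.200] diag=44.790


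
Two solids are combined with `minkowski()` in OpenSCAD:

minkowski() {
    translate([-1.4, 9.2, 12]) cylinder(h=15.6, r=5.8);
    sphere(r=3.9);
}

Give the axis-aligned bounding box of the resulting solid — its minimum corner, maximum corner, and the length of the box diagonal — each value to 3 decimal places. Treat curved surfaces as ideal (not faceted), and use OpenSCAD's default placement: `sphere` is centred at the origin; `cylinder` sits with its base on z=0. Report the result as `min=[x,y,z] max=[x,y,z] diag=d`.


min=[-11.100,-0.500,8.100] max=[8.300,18.900,31.500] diag=36.059

A = translate([-1.4, 9.2, 12]) cylinder(h=15.6, r=5.8) → bbox [-7.2,3.4,12] .. [4.4,15,27.6]
B = sphere(r=3.9) → bbox [-3.9,-3.9,-3.9] .. [3.9,3.9,3.9]
lo = A.lo+B.lo = [-7.2-3.9, 3.4-3.9, 12-3.9] = [-11.100,-0.500,8.100]
hi = A.hi+B.hi = [4.4+3.9, 15+3.9, 27.6+3.9] = [8.300,18.900,31.500]
diag = √(19.4²+19.4²+23.4²) = √1300.28 = 36.059


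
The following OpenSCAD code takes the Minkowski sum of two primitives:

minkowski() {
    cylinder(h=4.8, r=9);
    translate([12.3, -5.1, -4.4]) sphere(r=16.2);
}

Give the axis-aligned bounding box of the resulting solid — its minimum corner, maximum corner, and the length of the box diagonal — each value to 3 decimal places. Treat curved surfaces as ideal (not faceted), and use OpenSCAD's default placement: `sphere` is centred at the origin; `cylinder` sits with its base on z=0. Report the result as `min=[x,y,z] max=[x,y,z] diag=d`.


A = translate([12.3, -5.1, -4.4]) sphere(r=16.2) → bbox [-3.9,-21.3,-20.6] .. [28.5,11.1,11.8]
B = cylinder(h=4.8, r=9) → bbox [-9,-9,0] .. [9,9,4.8]
lo = A.lo+B.lo = [-3.9-9, -21.3-9, -20.6+0] = [-12.900,-30.300,-20.600]
hi = A.hi+B.hi = [28.5+9, 11.1+9, 11.8+4.8] = [37.500,20.100,16.600]
diag = √(50.4²+50.4²+37.2²) = √6464.16 = 80.400

min=[-12.900,-30.300,-20.600] max=[37.500,20.100,16.600] diag=80.400


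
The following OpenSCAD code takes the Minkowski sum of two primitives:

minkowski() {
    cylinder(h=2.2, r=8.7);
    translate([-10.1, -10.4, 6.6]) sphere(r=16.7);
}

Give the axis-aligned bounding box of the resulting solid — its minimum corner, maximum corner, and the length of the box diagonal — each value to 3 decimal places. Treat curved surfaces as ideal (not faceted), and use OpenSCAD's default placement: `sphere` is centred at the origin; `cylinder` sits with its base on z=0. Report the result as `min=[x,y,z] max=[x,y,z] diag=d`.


A = translate([-10.1, -10.4, 6.6]) sphere(r=16.7) → bbox [-26.8,-27.1,-10.1] .. [6.6,6.3,23.3]
B = cylinder(h=2.2, r=8.7) → bbox [-8.7,-8.7,0] .. [8.7,8.7,2.2]
lo = A.lo+B.lo = [-26.8-8.7, -27.1-8.7, -10.1+0] = [-35.500,-35.800,-10.100]
hi = A.hi+B.hi = [6.6+8.7, 6.3+8.7, 23.3+2.2] = [15.300,15.000,25.500]
diag = √(50.8²+50.8²+35.6²) = √6428.64 = 80.179

min=[-35.500,-35.800,-10.100] max=[15.300,15.000,25.500] diag=80.179


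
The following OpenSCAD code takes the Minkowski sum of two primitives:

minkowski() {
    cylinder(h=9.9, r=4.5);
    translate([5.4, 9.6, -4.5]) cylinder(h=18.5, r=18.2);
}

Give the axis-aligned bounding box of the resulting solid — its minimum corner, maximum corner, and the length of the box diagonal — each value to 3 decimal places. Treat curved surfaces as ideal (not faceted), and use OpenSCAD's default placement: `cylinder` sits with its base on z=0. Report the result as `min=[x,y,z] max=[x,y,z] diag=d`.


min=[-17.300,-13.100,-4.500] max=[28.100,32.300,23.900] diag=70.206

A = translate([5.4, 9.6, -4.5]) cylinder(h=18.5, r=18.2) → bbox [-12.8,-8.6,-4.5] .. [23.6,27.8,14]
B = cylinder(h=9.9, r=4.5) → bbox [-4.5,-4.5,0] .. [4.5,4.5,9.9]
lo = A.lo+B.lo = [-12.8-4.5, -8.6-4.5, -4.5+0] = [-17.300,-13.100,-4.500]
hi = A.hi+B.hi = [23.6+4.5, 27.8+4.5, 14+9.9] = [28.100,32.300,23.900]
diag = √(45.4²+45.4²+28.4²) = √4928.88 = 70.206


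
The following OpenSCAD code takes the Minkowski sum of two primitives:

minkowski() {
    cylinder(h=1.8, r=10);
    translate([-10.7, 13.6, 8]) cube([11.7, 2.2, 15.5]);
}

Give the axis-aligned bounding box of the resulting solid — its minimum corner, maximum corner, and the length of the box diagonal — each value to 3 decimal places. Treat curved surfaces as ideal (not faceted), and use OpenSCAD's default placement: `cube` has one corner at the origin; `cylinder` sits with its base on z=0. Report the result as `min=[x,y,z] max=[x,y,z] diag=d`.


min=[-20.700,3.600,8.000] max=[11.000,25.800,25.300] diag=42.391

A = translate([-10.7, 13.6, 8]) cube([11.7, 2.2, 15.5]) → bbox [-10.7,13.6,8] .. [1,15.8,23.5]
B = cylinder(h=1.8, r=10) → bbox [-10,-10,0] .. [10,10,1.8]
lo = A.lo+B.lo = [-10.7-10, 13.6-10, 8+0] = [-20.700,3.600,8.000]
hi = A.hi+B.hi = [1+10, 15.8+10, 23.5+1.8] = [11.000,25.800,25.300]
diag = √(31.7²+22.2²+17.3²) = √1797.02 = 42.391


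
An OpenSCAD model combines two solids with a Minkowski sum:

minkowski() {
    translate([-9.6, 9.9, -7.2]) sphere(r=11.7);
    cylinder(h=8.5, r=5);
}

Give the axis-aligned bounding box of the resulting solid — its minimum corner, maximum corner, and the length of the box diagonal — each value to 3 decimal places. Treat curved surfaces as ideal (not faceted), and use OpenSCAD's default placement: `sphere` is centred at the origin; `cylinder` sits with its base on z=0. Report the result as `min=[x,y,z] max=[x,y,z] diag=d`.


min=[-26.300,-6.800,-18.900] max=[7.100,26.600,13.000] diag=56.998

A = translate([-9.6, 9.9, -7.2]) sphere(r=11.7) → bbox [-21.3,-1.8,-18.9] .. [2.1,21.6,4.5]
B = cylinder(h=8.5, r=5) → bbox [-5,-5,0] .. [5,5,8.5]
lo = A.lo+B.lo = [-21.3-5, -1.8-5, -18.9+0] = [-26.300,-6.800,-18.900]
hi = A.hi+B.hi = [2.1+5, 21.6+5, 4.5+8.5] = [7.100,26.600,13.000]
diag = √(33.4²+33.4²+31.9²) = √3248.73 = 56.998


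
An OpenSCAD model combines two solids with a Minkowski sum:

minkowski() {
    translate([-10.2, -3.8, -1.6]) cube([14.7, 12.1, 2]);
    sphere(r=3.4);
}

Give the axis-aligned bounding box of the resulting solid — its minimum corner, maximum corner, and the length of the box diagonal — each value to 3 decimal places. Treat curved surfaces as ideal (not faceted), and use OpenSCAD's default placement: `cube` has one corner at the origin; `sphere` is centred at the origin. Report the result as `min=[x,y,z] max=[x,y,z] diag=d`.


A = translate([-10.2, -3.8, -1.6]) cube([14.7, 12.1, 2]) → bbox [-10.2,-3.8,-1.6] .. [4.5,8.3,0.4]
B = sphere(r=3.4) → bbox [-3.4,-3.4,-3.4] .. [3.4,3.4,3.4]
lo = A.lo+B.lo = [-10.2-3.4, -3.8-3.4, -1.6-3.4] = [-13.600,-7.200,-5.000]
hi = A.hi+B.hi = [4.5+3.4, 8.3+3.4, 0.4+3.4] = [7.900,11.700,3.800]
diag = √(21.5²+18.9²+8.8²) = √896.9 = 29.948

min=[-13.600,-7.200,-5.000] max=[7.900,11.700,3.800] diag=29.948


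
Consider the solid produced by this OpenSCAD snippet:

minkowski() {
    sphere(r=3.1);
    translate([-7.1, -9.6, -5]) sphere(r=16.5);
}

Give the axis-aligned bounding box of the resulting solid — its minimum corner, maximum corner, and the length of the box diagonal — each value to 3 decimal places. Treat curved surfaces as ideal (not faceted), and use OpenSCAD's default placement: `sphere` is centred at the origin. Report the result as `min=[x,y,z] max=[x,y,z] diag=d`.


min=[-26.700,-29.200,-24.600] max=[12.500,10.000,14.600] diag=67.896

A = translate([-7.1, -9.6, -5]) sphere(r=16.5) → bbox [-23.6,-26.1,-21.5] .. [9.4,6.9,11.5]
B = sphere(r=3.1) → bbox [-3.1,-3.1,-3.1] .. [3.1,3.1,3.1]
lo = A.lo+B.lo = [-23.6-3.1, -26.1-3.1, -21.5-3.1] = [-26.700,-29.200,-24.600]
hi = A.hi+B.hi = [9.4+3.1, 6.9+3.1, 11.5+3.1] = [12.500,10.000,14.600]
diag = √(39.2²+39.2²+39.2²) = √4609.92 = 67.896


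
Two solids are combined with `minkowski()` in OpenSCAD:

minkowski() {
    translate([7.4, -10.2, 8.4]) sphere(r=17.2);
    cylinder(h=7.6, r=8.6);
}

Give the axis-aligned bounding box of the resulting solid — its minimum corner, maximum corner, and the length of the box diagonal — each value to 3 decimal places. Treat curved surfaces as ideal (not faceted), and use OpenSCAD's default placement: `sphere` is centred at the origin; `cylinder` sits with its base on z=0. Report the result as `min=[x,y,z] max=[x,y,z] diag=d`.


A = translate([7.4, -10.2, 8.4]) sphere(r=17.2) → bbox [-9.8,-27.4,-8.8] .. [24.6,7,25.6]
B = cylinder(h=7.6, r=8.6) → bbox [-8.6,-8.6,0] .. [8.6,8.6,7.6]
lo = A.lo+B.lo = [-9.8-8.6, -27.4-8.6, -8.8+0] = [-18.400,-36.000,-8.800]
hi = A.hi+B.hi = [24.6+8.6, 7+8.6, 25.6+7.6] = [33.200,15.600,33.200]
diag = √(51.6²+51.6²+42²) = √7089.12 = 84.197

min=[-18.400,-36.000,-8.800] max=[33.200,15.600,33.200] diag=84.197


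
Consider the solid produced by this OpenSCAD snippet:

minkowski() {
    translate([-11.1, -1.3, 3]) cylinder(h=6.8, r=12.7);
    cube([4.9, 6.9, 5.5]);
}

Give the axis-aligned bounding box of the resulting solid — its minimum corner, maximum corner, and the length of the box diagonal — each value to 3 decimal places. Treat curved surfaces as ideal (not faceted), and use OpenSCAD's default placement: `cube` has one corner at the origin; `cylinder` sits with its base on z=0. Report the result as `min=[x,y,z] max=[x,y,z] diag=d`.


A = translate([-11.1, -1.3, 3]) cylinder(h=6.8, r=12.7) → bbox [-23.8,-14,3] .. [1.6,11.4,9.8]
B = cube([4.9, 6.9, 5.5]) → bbox [0,0,0] .. [4.9,6.9,5.5]
lo = A.lo+B.lo = [-23.8+0, -14+0, 3+0] = [-23.800,-14.000,3.000]
hi = A.hi+B.hi = [1.6+4.9, 11.4+6.9, 9.8+5.5] = [6.500,18.300,15.300]
diag = √(30.3²+32.3²+12.3²) = √2112.67 = 45.964

min=[-23.800,-14.000,3.000] max=[6.500,18.300,15.300] diag=45.964


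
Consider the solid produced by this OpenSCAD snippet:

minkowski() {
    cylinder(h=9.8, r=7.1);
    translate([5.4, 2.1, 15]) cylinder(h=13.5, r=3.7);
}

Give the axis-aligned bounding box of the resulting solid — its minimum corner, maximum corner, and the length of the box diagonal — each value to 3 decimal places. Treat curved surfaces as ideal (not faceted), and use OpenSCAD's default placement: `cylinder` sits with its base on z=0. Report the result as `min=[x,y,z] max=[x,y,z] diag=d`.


A = translate([5.4, 2.1, 15]) cylinder(h=13.5, r=3.7) → bbox [1.7,-1.6,15] .. [9.1,5.8,28.5]
B = cylinder(h=9.8, r=7.1) → bbox [-7.1,-7.1,0] .. [7.1,7.1,9.8]
lo = A.lo+B.lo = [1.7-7.1, -1.6-7.1, 15+0] = [-5.400,-8.700,15.000]
hi = A.hi+B.hi = [9.1+7.1, 5.8+7.1, 28.5+9.8] = [16.200,12.900,38.300]
diag = √(21.6²+21.6²+23.3²) = √1476.01 = 38.419

min=[-5.400,-8.700,15.000] max=[16.200,12.900,38.300] diag=38.419


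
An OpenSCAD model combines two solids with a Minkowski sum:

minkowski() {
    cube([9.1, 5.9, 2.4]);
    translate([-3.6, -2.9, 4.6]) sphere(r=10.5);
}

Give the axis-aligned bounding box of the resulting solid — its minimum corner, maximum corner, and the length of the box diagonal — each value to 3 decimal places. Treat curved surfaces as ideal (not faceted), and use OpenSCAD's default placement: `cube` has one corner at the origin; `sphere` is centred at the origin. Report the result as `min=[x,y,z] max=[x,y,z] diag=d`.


A = translate([-3.6, -2.9, 4.6]) sphere(r=10.5) → bbox [-14.1,-13.4,-5.9] .. [6.9,7.6,15.1]
B = cube([9.1, 5.9, 2.4]) → bbox [0,0,0] .. [9.1,5.9,2.4]
lo = A.lo+B.lo = [-14.1+0, -13.4+0, -5.9+0] = [-14.100,-13.400,-5.900]
hi = A.hi+B.hi = [6.9+9.1, 7.6+5.9, 15.1+2.4] = [16.000,13.500,17.500]
diag = √(30.1²+26.9²+23.4²) = √2177.18 = 46.660

min=[-14.100,-13.400,-5.900] max=[16.000,13.500,17.500] diag=46.660


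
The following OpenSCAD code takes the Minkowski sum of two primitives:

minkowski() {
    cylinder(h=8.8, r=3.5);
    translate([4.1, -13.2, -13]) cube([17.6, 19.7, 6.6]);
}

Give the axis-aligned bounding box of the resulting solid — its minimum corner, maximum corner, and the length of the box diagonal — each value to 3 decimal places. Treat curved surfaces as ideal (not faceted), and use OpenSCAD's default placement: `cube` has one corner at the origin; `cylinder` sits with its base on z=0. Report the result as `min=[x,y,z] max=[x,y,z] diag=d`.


min=[0.600,-16.700,-13.000] max=[25.200,10.000,2.400] diag=39.436

A = translate([4.1, -13.2, -13]) cube([17.6, 19.7, 6.6]) → bbox [4.1,-13.2,-13] .. [21.7,6.5,-6.4]
B = cylinder(h=8.8, r=3.5) → bbox [-3.5,-3.5,0] .. [3.5,3.5,8.8]
lo = A.lo+B.lo = [4.1-3.5, -13.2-3.5, -13+0] = [0.600,-16.700,-13.000]
hi = A.hi+B.hi = [21.7+3.5, 6.5+3.5, -6.4+8.8] = [25.200,10.000,2.400]
diag = √(24.6²+26.7²+15.4²) = √1555.21 = 39.436


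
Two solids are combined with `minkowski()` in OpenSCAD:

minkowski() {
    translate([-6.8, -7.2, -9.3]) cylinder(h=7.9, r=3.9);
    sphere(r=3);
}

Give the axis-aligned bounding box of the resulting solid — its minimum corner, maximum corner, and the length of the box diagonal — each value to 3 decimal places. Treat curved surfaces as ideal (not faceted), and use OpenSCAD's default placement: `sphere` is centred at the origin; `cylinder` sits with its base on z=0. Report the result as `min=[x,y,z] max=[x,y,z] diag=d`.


min=[-13.700,-14.100,-12.300] max=[0.100,-0.300,1.600] diag=23.960

A = translate([-6.8, -7.2, -9.3]) cylinder(h=7.9, r=3.9) → bbox [-10.7,-11.1,-9.3] .. [-2.9,-3.3,-1.4]
B = sphere(r=3) → bbox [-3,-3,-3] .. [3,3,3]
lo = A.lo+B.lo = [-10.7-3, -11.1-3, -9.3-3] = [-13.700,-14.100,-12.300]
hi = A.hi+B.hi = [-2.9+3, -3.3+3, -1.4+3] = [0.100,-0.300,1.600]
diag = √(13.8²+13.8²+13.9²) = √574.09 = 23.960


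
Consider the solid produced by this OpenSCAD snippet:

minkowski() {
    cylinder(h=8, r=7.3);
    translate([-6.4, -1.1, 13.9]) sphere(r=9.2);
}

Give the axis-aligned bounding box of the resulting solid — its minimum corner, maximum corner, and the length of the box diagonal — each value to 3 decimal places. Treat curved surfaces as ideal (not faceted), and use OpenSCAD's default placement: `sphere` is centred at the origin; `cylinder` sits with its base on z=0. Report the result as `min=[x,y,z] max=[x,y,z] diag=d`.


min=[-22.900,-17.600,4.700] max=[10.100,15.400,31.100] diag=53.619

A = translate([-6.4, -1.1, 13.9]) sphere(r=9.2) → bbox [-15.6,-10.3,4.7] .. [2.8,8.1,23.1]
B = cylinder(h=8, r=7.3) → bbox [-7.3,-7.3,0] .. [7.3,7.3,8]
lo = A.lo+B.lo = [-15.6-7.3, -10.3-7.3, 4.7+0] = [-22.900,-17.600,4.700]
hi = A.hi+B.hi = [2.8+7.3, 8.1+7.3, 23.1+8] = [10.100,15.400,31.100]
diag = √(33²+33²+26.4²) = √2874.96 = 53.619


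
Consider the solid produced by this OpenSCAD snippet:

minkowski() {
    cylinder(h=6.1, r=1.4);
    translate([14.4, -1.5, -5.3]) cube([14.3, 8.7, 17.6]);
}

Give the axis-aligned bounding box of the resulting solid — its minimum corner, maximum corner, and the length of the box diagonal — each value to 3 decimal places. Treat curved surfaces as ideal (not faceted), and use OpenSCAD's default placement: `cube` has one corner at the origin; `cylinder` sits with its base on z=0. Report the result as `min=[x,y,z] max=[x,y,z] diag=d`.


min=[13.000,-2.900,-5.300] max=[30.100,8.600,18.400] diag=31.406

A = translate([14.4, -1.5, -5.3]) cube([14.3, 8.7, 17.6]) → bbox [14.4,-1.5,-5.3] .. [28.7,7.2,12.3]
B = cylinder(h=6.1, r=1.4) → bbox [-1.4,-1.4,0] .. [1.4,1.4,6.1]
lo = A.lo+B.lo = [14.4-1.4, -1.5-1.4, -5.3+0] = [13.000,-2.900,-5.300]
hi = A.hi+B.hi = [28.7+1.4, 7.2+1.4, 12.3+6.1] = [30.100,8.600,18.400]
diag = √(17.1²+11.5²+23.7²) = √986.35 = 31.406


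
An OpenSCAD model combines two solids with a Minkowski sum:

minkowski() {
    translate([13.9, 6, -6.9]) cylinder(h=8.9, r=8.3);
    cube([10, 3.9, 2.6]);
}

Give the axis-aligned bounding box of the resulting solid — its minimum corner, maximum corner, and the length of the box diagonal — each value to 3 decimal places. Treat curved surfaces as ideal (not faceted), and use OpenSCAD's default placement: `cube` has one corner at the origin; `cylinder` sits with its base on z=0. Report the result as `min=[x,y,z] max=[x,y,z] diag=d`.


min=[5.600,-2.300,-6.900] max=[32.200,18.200,4.600] diag=35.497

A = translate([13.9, 6, -6.9]) cylinder(h=8.9, r=8.3) → bbox [5.6,-2.3,-6.9] .. [22.2,14.3,2]
B = cube([10, 3.9, 2.6]) → bbox [0,0,0] .. [10,3.9,2.6]
lo = A.lo+B.lo = [5.6+0, -2.3+0, -6.9+0] = [5.600,-2.300,-6.900]
hi = A.hi+B.hi = [22.2+10, 14.3+3.9, 2+2.6] = [32.200,18.200,4.600]
diag = √(26.6²+20.5²+11.5²) = √1260.06 = 35.497


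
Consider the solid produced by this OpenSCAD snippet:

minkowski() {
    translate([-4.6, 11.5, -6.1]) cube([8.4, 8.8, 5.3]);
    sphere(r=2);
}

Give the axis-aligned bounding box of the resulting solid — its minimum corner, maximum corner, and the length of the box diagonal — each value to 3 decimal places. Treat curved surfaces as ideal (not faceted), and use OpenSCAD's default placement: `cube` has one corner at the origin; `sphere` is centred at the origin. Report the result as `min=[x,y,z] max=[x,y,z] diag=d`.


min=[-6.600,9.500,-8.100] max=[5.800,22.300,1.200] diag=20.102

A = translate([-4.6, 11.5, -6.1]) cube([8.4, 8.8, 5.3]) → bbox [-4.6,11.5,-6.1] .. [3.8,20.3,-0.8]
B = sphere(r=2) → bbox [-2,-2,-2] .. [2,2,2]
lo = A.lo+B.lo = [-4.6-2, 11.5-2, -6.1-2] = [-6.600,9.500,-8.100]
hi = A.hi+B.hi = [3.8+2, 20.3+2, -0.8+2] = [5.800,22.300,1.200]
diag = √(12.4²+12.8²+9.3²) = √404.09 = 20.102


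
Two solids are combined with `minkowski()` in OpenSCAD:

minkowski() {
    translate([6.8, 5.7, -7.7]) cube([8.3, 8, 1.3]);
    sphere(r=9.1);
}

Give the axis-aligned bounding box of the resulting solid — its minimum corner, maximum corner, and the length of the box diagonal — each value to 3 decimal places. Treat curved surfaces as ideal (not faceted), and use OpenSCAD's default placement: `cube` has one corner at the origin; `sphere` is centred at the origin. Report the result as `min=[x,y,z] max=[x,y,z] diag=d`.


A = translate([6.8, 5.7, -7.7]) cube([8.3, 8, 1.3]) → bbox [6.8,5.7,-7.7] .. [15.1,13.7,-6.4]
B = sphere(r=9.1) → bbox [-9.1,-9.1,-9.1] .. [9.1,9.1,9.1]
lo = A.lo+B.lo = [6.8-9.1, 5.7-9.1, -7.7-9.1] = [-2.300,-3.400,-16.800]
hi = A.hi+B.hi = [15.1+9.1, 13.7+9.1, -6.4+9.1] = [24.200,22.800,2.700]
diag = √(26.5²+26.2²+19.5²) = √1768.94 = 42.059

min=[-2.300,-3.400,-16.800] max=[24.200,22.800,2.700] diag=42.059


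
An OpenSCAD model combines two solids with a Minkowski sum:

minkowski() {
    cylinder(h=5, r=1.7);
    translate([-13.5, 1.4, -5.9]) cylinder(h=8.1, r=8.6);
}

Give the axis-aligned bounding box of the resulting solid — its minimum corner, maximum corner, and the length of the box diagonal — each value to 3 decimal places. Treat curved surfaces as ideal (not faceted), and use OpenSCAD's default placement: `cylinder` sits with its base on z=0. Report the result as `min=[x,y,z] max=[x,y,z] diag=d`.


A = translate([-13.5, 1.4, -5.9]) cylinder(h=8.1, r=8.6) → bbox [-22.1,-7.2,-5.9] .. [-4.9,10,2.2]
B = cylinder(h=5, r=1.7) → bbox [-1.7,-1.7,0] .. [1.7,1.7,5]
lo = A.lo+B.lo = [-22.1-1.7, -7.2-1.7, -5.9+0] = [-23.800,-8.900,-5.900]
hi = A.hi+B.hi = [-4.9+1.7, 10+1.7, 2.2+5] = [-3.200,11.700,7.200]
diag = √(20.6²+20.6²+13.1²) = √1020.33 = 31.943

min=[-23.800,-8.900,-5.900] max=[-3.200,11.700,7.200] diag=31.943


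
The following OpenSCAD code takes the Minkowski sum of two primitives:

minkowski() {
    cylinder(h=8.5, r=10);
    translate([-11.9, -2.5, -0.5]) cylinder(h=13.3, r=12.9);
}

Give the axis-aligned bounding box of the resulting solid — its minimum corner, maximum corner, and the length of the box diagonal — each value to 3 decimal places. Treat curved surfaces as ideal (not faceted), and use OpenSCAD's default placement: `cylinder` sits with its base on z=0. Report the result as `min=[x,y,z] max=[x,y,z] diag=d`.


A = translate([-11.9, -2.5, -0.5]) cylinder(h=13.3, r=12.9) → bbox [-24.8,-15.4,-0.5] .. [1,10.4,12.8]
B = cylinder(h=8.5, r=10) → bbox [-10,-10,0] .. [10,10,8.5]
lo = A.lo+B.lo = [-24.8-10, -15.4-10, -0.5+0] = [-34.800,-25.400,-0.500]
hi = A.hi+B.hi = [1+10, 10.4+10, 12.8+8.5] = [11.000,20.400,21.300]
diag = √(45.8²+45.8²+21.8²) = √4670.52 = 68.341

min=[-34.800,-25.400,-0.500] max=[11.000,20.400,21.300] diag=68.341


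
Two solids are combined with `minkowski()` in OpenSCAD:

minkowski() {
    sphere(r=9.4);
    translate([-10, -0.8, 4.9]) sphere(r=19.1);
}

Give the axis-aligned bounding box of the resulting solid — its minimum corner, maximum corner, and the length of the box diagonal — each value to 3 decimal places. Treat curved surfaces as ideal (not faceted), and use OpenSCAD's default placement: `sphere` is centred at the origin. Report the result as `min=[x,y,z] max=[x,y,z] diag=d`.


A = translate([-10, -0.8, 4.9]) sphere(r=19.1) → bbox [-29.1,-19.9,-14.2] .. [9.1,18.3,24]
B = sphere(r=9.4) → bbox [-9.4,-9.4,-9.4] .. [9.4,9.4,9.4]
lo = A.lo+B.lo = [-29.1-9.4, -19.9-9.4, -14.2-9.4] = [-38.500,-29.300,-23.600]
hi = A.hi+B.hi = [9.1+9.4, 18.3+9.4, 24+9.4] = [18.500,27.700,33.400]
diag = √(57²+57²+57²) = √9747 = 98.727

min=[-38.500,-29.300,-23.600] max=[18.500,27.700,33.400] diag=98.727


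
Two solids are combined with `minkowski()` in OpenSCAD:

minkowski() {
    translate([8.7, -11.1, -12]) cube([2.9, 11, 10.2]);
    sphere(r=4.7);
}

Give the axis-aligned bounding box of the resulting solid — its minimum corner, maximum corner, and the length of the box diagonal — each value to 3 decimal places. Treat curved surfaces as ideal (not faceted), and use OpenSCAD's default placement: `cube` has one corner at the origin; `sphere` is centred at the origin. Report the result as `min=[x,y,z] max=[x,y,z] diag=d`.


min=[4.000,-15.800,-16.700] max=[16.300,4.600,2.900] diag=30.848

A = translate([8.7, -11.1, -12]) cube([2.9, 11, 10.2]) → bbox [8.7,-11.1,-12] .. [11.6,-0.1,-1.8]
B = sphere(r=4.7) → bbox [-4.7,-4.7,-4.7] .. [4.7,4.7,4.7]
lo = A.lo+B.lo = [8.7-4.7, -11.1-4.7, -12-4.7] = [4.000,-15.800,-16.700]
hi = A.hi+B.hi = [11.6+4.7, -0.1+4.7, -1.8+4.7] = [16.300,4.600,2.900]
diag = √(12.3²+20.4²+19.6²) = √951.61 = 30.848


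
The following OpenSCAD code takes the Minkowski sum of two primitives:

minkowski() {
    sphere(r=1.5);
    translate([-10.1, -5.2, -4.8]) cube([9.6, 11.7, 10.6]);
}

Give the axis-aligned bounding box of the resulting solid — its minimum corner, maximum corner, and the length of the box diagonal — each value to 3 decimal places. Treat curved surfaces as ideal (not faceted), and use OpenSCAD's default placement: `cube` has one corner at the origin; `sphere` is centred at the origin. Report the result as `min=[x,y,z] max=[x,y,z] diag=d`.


min=[-11.600,-6.700,-6.300] max=[1.000,8.000,7.300] diag=23.660

A = translate([-10.1, -5.2, -4.8]) cube([9.6, 11.7, 10.6]) → bbox [-10.1,-5.2,-4.8] .. [-0.5,6.5,5.8]
B = sphere(r=1.5) → bbox [-1.5,-1.5,-1.5] .. [1.5,1.5,1.5]
lo = A.lo+B.lo = [-10.1-1.5, -5.2-1.5, -4.8-1.5] = [-11.600,-6.700,-6.300]
hi = A.hi+B.hi = [-0.5+1.5, 6.5+1.5, 5.8+1.5] = [1.000,8.000,7.300]
diag = √(12.6²+14.7²+13.6²) = √559.81 = 23.660


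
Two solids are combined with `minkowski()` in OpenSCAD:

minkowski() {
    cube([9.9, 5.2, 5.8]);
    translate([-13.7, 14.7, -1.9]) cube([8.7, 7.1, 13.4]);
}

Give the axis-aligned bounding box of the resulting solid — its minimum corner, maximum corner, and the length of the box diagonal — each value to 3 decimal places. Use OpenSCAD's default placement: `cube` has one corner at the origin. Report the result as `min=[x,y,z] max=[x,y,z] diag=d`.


min=[-13.700,14.700,-1.900] max=[4.900,27.000,17.300] diag=29.426

A = translate([-13.7, 14.7, -1.9]) cube([8.7, 7.1, 13.4]) → bbox [-13.7,14.7,-1.9] .. [-5,21.8,11.5]
B = cube([9.9, 5.2, 5.8]) → bbox [0,0,0] .. [9.9,5.2,5.8]
lo = A.lo+B.lo = [-13.7+0, 14.7+0, -1.9+0] = [-13.700,14.700,-1.900]
hi = A.hi+B.hi = [-5+9.9, 21.8+5.2, 11.5+5.8] = [4.900,27.000,17.300]
diag = √(18.6²+12.3²+19.2²) = √865.89 = 29.426


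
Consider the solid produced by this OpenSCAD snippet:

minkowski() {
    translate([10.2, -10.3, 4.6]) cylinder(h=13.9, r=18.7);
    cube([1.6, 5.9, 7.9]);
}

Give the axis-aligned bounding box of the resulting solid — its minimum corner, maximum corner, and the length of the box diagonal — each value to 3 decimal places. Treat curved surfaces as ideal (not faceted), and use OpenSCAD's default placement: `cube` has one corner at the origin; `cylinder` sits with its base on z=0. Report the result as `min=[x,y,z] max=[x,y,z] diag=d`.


min=[-8.500,-29.000,4.600] max=[30.500,14.300,26.400] diag=62.218

A = translate([10.2, -10.3, 4.6]) cylinder(h=13.9, r=18.7) → bbox [-8.5,-29,4.6] .. [28.9,8.4,18.5]
B = cube([1.6, 5.9, 7.9]) → bbox [0,0,0] .. [1.6,5.9,7.9]
lo = A.lo+B.lo = [-8.5+0, -29+0, 4.6+0] = [-8.500,-29.000,4.600]
hi = A.hi+B.hi = [28.9+1.6, 8.4+5.9, 18.5+7.9] = [30.500,14.300,26.400]
diag = √(39²+43.3²+21.8²) = √3871.13 = 62.218


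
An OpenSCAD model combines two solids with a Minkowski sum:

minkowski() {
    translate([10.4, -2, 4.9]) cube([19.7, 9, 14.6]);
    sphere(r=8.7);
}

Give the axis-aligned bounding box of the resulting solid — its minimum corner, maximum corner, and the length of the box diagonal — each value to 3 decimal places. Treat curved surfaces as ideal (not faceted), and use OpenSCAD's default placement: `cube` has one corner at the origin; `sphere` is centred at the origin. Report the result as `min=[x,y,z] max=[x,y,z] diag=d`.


A = translate([10.4, -2, 4.9]) cube([19.7, 9, 14.6]) → bbox [10.4,-2,4.9] .. [30.1,7,19.5]
B = sphere(r=8.7) → bbox [-8.7,-8.7,-8.7] .. [8.7,8.7,8.7]
lo = A.lo+B.lo = [10.4-8.7, -2-8.7, 4.9-8.7] = [1.700,-10.700,-3.800]
hi = A.hi+B.hi = [30.1+8.7, 7+8.7, 19.5+8.7] = [38.800,15.700,28.200]
diag = √(37.1²+26.4²+32²) = √3097.37 = 55.654

min=[1.700,-10.700,-3.800] max=[38.800,15.700,28.200] diag=55.654
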